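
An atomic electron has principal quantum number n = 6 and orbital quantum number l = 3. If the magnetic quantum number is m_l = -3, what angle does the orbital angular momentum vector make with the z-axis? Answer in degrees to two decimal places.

θ ≈ 150.00°

|L| = ℏ√(l(l+1)) = 2√3 ℏ.
L_z = m_l ℏ = −3ℏ.
cos θ = L_z/|L| = -3/√12, so θ ≈ 150.00°.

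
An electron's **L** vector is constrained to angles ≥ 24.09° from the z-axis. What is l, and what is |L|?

cos θ_min = l/√(l(l+1)) = √(l/(l+1)), so l/(l+1) = cos²(24.09°) = 0.8334.
Thus l = 0.8334/(1 − 0.8334) ≈ 5.
Then |L| = ℏ√(5·6) = √30 ℏ.

l = 5, |L| = √30 ℏ ≈ 5.477ℏ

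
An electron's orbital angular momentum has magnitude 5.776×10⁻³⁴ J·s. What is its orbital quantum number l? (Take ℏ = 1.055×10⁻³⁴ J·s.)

l = 5

|L|/ℏ = (5.776×10⁻³⁴)/(1.055×10⁻³⁴) ≈ 5.475.
l(l+1) ≈ 5.475² ≈ 29.97, so l = 5.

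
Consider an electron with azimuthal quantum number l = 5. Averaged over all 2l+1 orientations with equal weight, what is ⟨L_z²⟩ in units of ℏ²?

m_l ∈ {-5, -4, -3, -2, -1, 0, 1, 2, 3, 4, 5}.
⟨L_z²⟩ = ℏ²·(Σ m_l²)/(2l+1) = ℏ²·110/11 = 10ℏ².

⟨L_z²⟩ = 10 ℏ²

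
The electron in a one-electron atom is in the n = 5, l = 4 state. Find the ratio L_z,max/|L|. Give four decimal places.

L_z,max/|L| = 0.8944

|L| = 2√5 ℏ ≈ 4.4721ℏ, while L_z,max = lℏ = 4ℏ.
L_z,max/|L| = 4/√20 = 0.8944.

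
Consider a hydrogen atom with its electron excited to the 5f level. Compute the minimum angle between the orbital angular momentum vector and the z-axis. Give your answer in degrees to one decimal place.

θ_min ≈ 30.0°

The 5f level has l = 3.
|L| = ℏ√(l(l+1)) = 2√3 ℏ.
The smallest angle corresponds to the largest L_z, i.e. m_l = l = 3, giving L_z = 3ℏ.
cos θ_min = 3/√12, so θ_min ≈ 30.0°.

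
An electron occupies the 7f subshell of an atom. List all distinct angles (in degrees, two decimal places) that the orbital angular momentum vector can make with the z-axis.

7f means n = 7, l = 3.
|L| = ℏ√(l(l+1)) = 2√3 ℏ.
cos θ = m_l/√12 for each m_l ∈ {-3, -2, -1, 0, 1, 2, 3}.

θ ∈ {30.00°, 54.74°, 73.22°, 90.00°, 106.78°, 125.26°, 150.00°}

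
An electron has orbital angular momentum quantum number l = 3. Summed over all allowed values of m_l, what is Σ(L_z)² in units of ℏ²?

Σ(L_z)² = 28 ℏ²

m_l runs from −3 to 3, i.e. {-3, -2, -1, 0, 1, 2, 3}.
Summing m² from −3 to 3: Σ m_l² = 28.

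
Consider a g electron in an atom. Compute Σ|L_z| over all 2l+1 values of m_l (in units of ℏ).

For a g orbital, l = 4.
m_l ∈ {-4, -3, -2, -1, 0, 1, 2, 3, 4}.
Σ|m_l| = 2·4(4+1)/2 = 20.

Σ|L_z| = 20 ℏ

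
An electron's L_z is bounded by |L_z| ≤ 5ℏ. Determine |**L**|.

Since max m_l = l, l = 5.
|L| = √(l(l+1)) ℏ = √30 ℏ.

|L| = √30 ℏ ≈ 5.477ℏ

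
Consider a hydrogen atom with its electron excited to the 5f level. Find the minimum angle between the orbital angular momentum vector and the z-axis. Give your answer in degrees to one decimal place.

θ_min ≈ 30.0°

The 5f level has l = 3.
|L| = ℏ√(l(l+1)) = 2√3 ℏ.
The smallest angle corresponds to the largest L_z, i.e. m_l = l = 3, giving L_z = 3ℏ.
cos θ_min = 3/√12, so θ_min ≈ 30.0°.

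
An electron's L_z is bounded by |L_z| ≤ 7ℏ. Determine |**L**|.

Since max m_l = l, l = 7.
Then |L| = ℏ√(7·8) = 2√14 ℏ.

|L| = 2√14 ℏ ≈ 7.483ℏ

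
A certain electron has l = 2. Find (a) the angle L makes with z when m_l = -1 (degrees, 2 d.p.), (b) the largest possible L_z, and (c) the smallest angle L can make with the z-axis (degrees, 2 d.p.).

For m_l = -1: cos θ = -1/√6, θ ≈ 114.09°.
L_z,max = lℏ = 2ℏ.
cos θ_min = 2/√6, so θ_min ≈ 35.26°.

θ(m_l=-1) ≈ 114.09°; L_z,max = 2ℏ; θ_min ≈ 35.26°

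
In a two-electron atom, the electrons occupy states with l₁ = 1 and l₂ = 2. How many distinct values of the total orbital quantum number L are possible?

The total orbital quantum number L ranges from |l₁ − l₂| to l₁ + l₂ in integer steps.
So L can be 1, 2, 3.
That is 3 values.

3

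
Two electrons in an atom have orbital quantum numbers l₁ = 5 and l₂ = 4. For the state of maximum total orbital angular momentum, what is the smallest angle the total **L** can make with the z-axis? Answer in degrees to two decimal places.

θ_min ≈ 18.43°

The total orbital quantum number L ranges from |l₁ − l₂| to l₁ + l₂ in integer steps.
Allowed values: L = 1, 2, 3, 4, 5, 6, 7, 8, 9.
The maximum is L = 9, with |L_tot| = ℏ√(9·10) = 3√10 ℏ.
The minimum angle with z is arccos(9/√90) ≈ 18.43°.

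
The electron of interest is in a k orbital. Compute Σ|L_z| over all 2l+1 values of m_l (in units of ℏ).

The letter k corresponds to l = 7.
The allowed m_l values are -7, -6, -5, -4, -3, -2, -1, 0, 1, 2, 3, 4, 5, 6, 7.
Σ|m_l| = 2(1+2+…+7) = 56.

Σ|L_z| = 56 ℏ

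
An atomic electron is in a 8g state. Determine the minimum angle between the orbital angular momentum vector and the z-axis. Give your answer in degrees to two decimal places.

θ_min ≈ 26.57°

The 8g subshell has l = 4.
|L| = ℏ√(l(l+1)) = 2√5 ℏ.
The smallest angle corresponds to the largest L_z, i.e. m_l = l = 4, giving L_z = 4ℏ.
cos θ_min = 4/√20, so θ_min ≈ 26.57°.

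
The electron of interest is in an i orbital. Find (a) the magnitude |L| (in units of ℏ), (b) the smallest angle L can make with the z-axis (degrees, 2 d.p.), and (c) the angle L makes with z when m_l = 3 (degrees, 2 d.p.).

|L| = √42 ℏ ≈ 6.481ℏ; θ_min ≈ 22.21°; θ(m_l=3) ≈ 62.42°

An i state has l = 6.
|L| = ℏ√(6·7) = √42 ℏ ≈ 6.481ℏ.
cos θ_min = 6/√42, so θ_min ≈ 22.21°.
For m_l = 3: cos θ = 3/√42, θ ≈ 62.42°.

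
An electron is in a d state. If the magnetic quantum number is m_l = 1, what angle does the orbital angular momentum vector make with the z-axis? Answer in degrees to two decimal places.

θ ≈ 65.91°

For a d orbital, l = 2.
|L| = ℏ√(l(l+1)) = √6 ℏ.
L_z = m_l ℏ = 1ℏ.
cos θ = L_z/|L| = 1/√6, so θ ≈ 65.91°.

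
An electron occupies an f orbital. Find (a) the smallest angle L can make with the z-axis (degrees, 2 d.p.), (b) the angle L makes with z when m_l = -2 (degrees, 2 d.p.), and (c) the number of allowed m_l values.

θ_min ≈ 30.00°; θ(m_l=-2) ≈ 125.26°; 7 values

An f state has l = 3.
cos θ_min = 3/√12, so θ_min ≈ 30.00°.
For m_l = -2: cos θ = -2/√12, θ ≈ 125.26°.
There are 2l+1 = 7 values of m_l.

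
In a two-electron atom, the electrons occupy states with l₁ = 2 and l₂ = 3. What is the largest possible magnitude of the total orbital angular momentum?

|L_tot|_max = √30 ℏ ≈ 5.477ℏ

Angular momentum addition gives L = |l₁ − l₂|, …, l₁ + l₂.
So L can be 1, 2, 3, 4, 5.
The largest magnitude corresponds to L = 5: |L_tot| = ℏ√(5·6) = √30 ℏ.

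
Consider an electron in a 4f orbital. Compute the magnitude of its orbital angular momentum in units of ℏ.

|L| = 2√3 ℏ ≈ 3.464ℏ

The 4f subshell has l = 3.
|L| = ℏ√(l(l+1)) = ℏ√(3·4) = 2√3 ℏ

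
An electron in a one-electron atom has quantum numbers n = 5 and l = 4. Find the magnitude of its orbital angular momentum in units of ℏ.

|L| = 2√5 ℏ ≈ 4.472ℏ

|L| = ℏ√(l(l+1)) = ℏ√(4·5) = 2√5 ℏ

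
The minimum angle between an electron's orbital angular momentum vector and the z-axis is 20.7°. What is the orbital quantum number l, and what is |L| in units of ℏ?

cos θ_min = l/√(l(l+1)) = √(l/(l+1)), so l/(l+1) = cos²(20.7°) = 0.8751.
Thus l = 0.8751/(1 − 0.8751) ≈ 7.
Then |L| = ℏ√(7·8) = 2√14 ℏ.

l = 7, |L| = 2√14 ℏ ≈ 7.483ℏ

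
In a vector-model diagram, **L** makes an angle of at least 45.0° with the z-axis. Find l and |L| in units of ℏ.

cos θ_min = l/√(l(l+1)) = √(l/(l+1)), so l/(l+1) = cos²(45.0°) = 0.5000.
Thus l = 0.5000/(1 − 0.5000) ≈ 1.
Then |L| = ℏ√(1·2) = √2 ℏ.

l = 1, |L| = √2 ℏ ≈ 1.414ℏ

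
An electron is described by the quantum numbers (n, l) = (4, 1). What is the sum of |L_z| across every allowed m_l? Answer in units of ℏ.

Σ|L_z| = 2 ℏ

m_l runs from −1 to 1, i.e. {-1, 0, 1}.
Σ|m_l| = 2(1+2+…+1) = 2.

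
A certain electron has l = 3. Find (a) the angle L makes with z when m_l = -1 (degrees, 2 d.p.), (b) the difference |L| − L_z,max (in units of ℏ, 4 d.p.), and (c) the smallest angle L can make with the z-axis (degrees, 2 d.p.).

For m_l = -1: cos θ = -1/√12, θ ≈ 106.78°.
|L| − L_z,max = (2√3 − 3)ℏ ≈ 0.4641ℏ.
cos θ_min = 3/√12, so θ_min ≈ 30.00°.

θ(m_l=-1) ≈ 106.78°; |L|−L_z,max ≈ 0.4641ℏ; θ_min ≈ 30.00°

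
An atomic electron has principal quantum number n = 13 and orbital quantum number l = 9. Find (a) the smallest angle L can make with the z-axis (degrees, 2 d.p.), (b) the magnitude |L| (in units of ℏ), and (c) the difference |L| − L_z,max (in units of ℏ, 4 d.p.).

cos θ_min = 9/√90, so θ_min ≈ 18.43°.
|L| = ℏ√(9·10) = 3√10 ℏ ≈ 9.487ℏ.
|L| − L_z,max = (3√10 − 9)ℏ ≈ 0.4868ℏ.

θ_min ≈ 18.43°; |L| = 3√10 ℏ ≈ 9.487ℏ; |L|−L_z,max ≈ 0.4868ℏ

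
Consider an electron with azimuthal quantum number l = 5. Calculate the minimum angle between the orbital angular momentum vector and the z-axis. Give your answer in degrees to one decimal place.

θ_min ≈ 24.1°

|L| = ℏ√(l(l+1)) = √30 ℏ.
The smallest angle corresponds to the largest L_z, i.e. m_l = l = 5, giving L_z = 5ℏ.
cos θ_min = 5/√30, so θ_min ≈ 24.1°.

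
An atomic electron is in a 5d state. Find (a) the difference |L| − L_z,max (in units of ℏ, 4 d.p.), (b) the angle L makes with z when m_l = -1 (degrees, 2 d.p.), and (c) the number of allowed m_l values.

|L|−L_z,max ≈ 0.4495ℏ; θ(m_l=-1) ≈ 114.09°; 5 values

For 5d, l = 2.
|L| − L_z,max = (√6 − 2)ℏ ≈ 0.4495ℏ.
For m_l = -1: cos θ = -1/√6, θ ≈ 114.09°.
There are 2l+1 = 5 values of m_l.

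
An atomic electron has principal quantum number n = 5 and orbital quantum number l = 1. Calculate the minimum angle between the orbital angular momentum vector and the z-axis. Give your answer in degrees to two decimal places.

θ_min ≈ 45.00°

|L| = √(l(l+1)) ℏ = √2 ℏ.
The smallest angle corresponds to the largest L_z, i.e. m_l = l = 1, giving L_z = 1ℏ.
cos θ_min = 1/√2, so θ_min ≈ 45.00°.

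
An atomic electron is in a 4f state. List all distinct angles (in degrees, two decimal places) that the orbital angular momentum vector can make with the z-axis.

4f means n = 4, l = 3.
|L| = ℏ√(l(l+1)) = 2√3 ℏ.
cos θ = m_l/√12 for each m_l ∈ {-3, -2, -1, 0, 1, 2, 3}.

θ ∈ {30.00°, 54.74°, 73.22°, 90.00°, 106.78°, 125.26°, 150.00°}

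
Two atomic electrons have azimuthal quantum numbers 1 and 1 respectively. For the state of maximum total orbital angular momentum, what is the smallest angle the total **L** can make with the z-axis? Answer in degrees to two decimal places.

Angular momentum addition gives L = |l₁ − l₂|, …, l₁ + l₂.
So L can be 0, 1, 2.
The maximum is L = 2, with |L_tot| = ℏ√(2·3) = √6 ℏ.
The minimum angle with z is arccos(2/√6) ≈ 35.26°.

θ_min ≈ 35.26°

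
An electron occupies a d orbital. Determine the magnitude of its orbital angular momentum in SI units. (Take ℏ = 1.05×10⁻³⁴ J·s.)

|L| = 2.57×10⁻³⁴ J·s

A d state has l = 2.
|L| = ℏ√(l(l+1)) = ℏ√(2·3) = √6 ℏ
Numerically, |L| = 2.449 × (1.05×10⁻³⁴ J·s) = 2.57×10⁻³⁴ J·s.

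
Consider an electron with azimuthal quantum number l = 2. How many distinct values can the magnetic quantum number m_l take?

5

The number of m_l values is 2l + 1 = 2·2 + 1 = 5.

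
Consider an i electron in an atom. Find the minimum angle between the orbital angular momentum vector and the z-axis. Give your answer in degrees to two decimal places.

The letter i corresponds to l = 6.
|L| = ℏ√(l(l+1)) = √42 ℏ.
The smallest angle corresponds to the largest L_z, i.e. m_l = l = 6, giving L_z = 6ℏ.
cos θ_min = 6/√42, so θ_min ≈ 22.21°.

θ_min ≈ 22.21°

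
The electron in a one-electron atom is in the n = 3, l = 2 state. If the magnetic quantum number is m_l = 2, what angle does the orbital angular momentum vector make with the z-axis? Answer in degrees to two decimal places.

|L| = √(l(l+1)) ℏ = √6 ℏ.
L_z = m_l ℏ = 2ℏ.
cos θ = L_z/|L| = 2/√6, so θ ≈ 35.26°.

θ ≈ 35.26°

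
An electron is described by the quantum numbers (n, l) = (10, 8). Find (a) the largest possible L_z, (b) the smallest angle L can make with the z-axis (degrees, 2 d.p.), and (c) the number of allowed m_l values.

L_z,max = lℏ = 8ℏ.
cos θ_min = 8/√72, so θ_min ≈ 19.47°.
There are 2l+1 = 17 values of m_l.

L_z,max = 8ℏ; θ_min ≈ 19.47°; 17 values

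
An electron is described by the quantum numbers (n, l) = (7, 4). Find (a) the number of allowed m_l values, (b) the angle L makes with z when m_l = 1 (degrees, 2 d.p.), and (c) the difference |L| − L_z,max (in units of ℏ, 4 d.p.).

9 values; θ(m_l=1) ≈ 77.08°; |L|−L_z,max ≈ 0.4721ℏ

There are 2l+1 = 9 values of m_l.
For m_l = 1: cos θ = 1/√20, θ ≈ 77.08°.
|L| − L_z,max = (2√5 − 4)ℏ ≈ 0.4721ℏ.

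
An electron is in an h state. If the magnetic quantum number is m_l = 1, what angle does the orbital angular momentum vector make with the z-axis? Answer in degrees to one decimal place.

H corresponds to l = 5.
|L| = √(l(l+1)) ℏ = √30 ℏ.
L_z = m_l ℏ = 1ℏ.
cos θ = L_z/|L| = 1/√30, so θ ≈ 79.5°.

θ ≈ 79.5°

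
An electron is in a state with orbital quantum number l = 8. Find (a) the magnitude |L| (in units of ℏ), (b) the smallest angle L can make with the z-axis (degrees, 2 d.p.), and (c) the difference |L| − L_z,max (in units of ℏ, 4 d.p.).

|L| = ℏ√(8·9) = 6√2 ℏ ≈ 8.485ℏ.
cos θ_min = 8/√72, so θ_min ≈ 19.47°.
|L| − L_z,max = (6√2 − 8)ℏ ≈ 0.4853ℏ.

|L| = 6√2 ℏ ≈ 8.485ℏ; θ_min ≈ 19.47°; |L|−L_z,max ≈ 0.4853ℏ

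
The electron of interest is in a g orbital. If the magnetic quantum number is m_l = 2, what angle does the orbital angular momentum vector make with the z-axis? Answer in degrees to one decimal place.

For a g orbital, l = 4.
|L|² = l(l+1)ℏ² = 20ℏ², so |L| = 2√5 ℏ.
L_z = m_l ℏ = 2ℏ.
cos θ = L_z/|L| = 2/√20, so θ ≈ 63.4°.

θ ≈ 63.4°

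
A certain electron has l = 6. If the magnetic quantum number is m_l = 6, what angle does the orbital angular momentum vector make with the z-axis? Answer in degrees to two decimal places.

θ ≈ 22.21°

|L|² = l(l+1)ℏ² = 42ℏ², so |L| = √42 ℏ.
L_z = m_l ℏ = 6ℏ.
cos θ = L_z/|L| = 6/√42, so θ ≈ 22.21°.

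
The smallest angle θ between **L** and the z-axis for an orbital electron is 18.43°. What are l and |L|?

l = 9, |L| = 3√10 ℏ ≈ 9.487ℏ

cos θ_min = l/√(l(l+1)) = √(l/(l+1)), so l/(l+1) = cos²(18.43°) = 0.9001.
l = cos²θ/sin²θ ≈ 9.
Then |L| = ℏ√(9·10) = 3√10 ℏ.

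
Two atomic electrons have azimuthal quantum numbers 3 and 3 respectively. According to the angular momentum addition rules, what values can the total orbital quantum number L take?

Angular momentum addition gives L = |l₁ − l₂|, …, l₁ + l₂.
So L can be 0, 1, 2, 3, 4, 5, 6.

L = 0, 1, 2, 3, 4, 5, 6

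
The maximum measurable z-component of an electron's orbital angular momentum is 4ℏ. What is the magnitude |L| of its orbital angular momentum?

|L| = 2√5 ℏ ≈ 4.472ℏ

Since max m_l = l, l = 4.
Then |L| = ℏ√(4·5) = 2√5 ℏ.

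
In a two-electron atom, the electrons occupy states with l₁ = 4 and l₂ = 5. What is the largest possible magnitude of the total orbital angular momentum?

|L_tot|_max = 3√10 ℏ ≈ 9.487ℏ

L runs from |4 − 5| = 1 to 4 + 5 = 9.
L ∈ {1, 2, 3, 4, 5, 6, 7, 8, 9}.
The largest magnitude corresponds to L = 9: |L_tot| = ℏ√(9·10) = 3√10 ℏ.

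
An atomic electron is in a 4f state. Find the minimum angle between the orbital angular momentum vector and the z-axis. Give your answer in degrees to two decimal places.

θ_min ≈ 30.00°

4f means n = 4, l = 3.
|L| = √(l(l+1)) ℏ = 2√3 ℏ.
The smallest angle corresponds to the largest L_z, i.e. m_l = l = 3, giving L_z = 3ℏ.
cos θ_min = 3/√12, so θ_min ≈ 30.00°.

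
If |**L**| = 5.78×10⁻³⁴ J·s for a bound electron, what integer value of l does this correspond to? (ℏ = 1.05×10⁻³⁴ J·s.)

|L|/ℏ = (5.78×10⁻³⁴)/(1.05×10⁻³⁴) ≈ 5.505.
(|L|/ℏ)² = l(l+1) ≈ 30.30 ⇒ l = 5.

l = 5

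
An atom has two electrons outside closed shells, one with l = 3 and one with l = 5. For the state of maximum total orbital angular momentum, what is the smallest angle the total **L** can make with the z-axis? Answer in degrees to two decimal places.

The total orbital quantum number L ranges from |l₁ − l₂| to l₁ + l₂ in integer steps.
L ∈ {2, 3, 4, 5, 6, 7, 8}.
The maximum is L = 8, with |L_tot| = ℏ√(8·9) = 6√2 ℏ.
The minimum angle with z is arccos(8/√72) ≈ 19.47°.

θ_min ≈ 19.47°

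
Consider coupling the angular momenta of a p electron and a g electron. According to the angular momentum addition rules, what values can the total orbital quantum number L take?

Angular momentum addition gives L = |l₁ − l₂|, …, l₁ + l₂.
L ∈ {3, 4, 5}.

L = 3, 4, 5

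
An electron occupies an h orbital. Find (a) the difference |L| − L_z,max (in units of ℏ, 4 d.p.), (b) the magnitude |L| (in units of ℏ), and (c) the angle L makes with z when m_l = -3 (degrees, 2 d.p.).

|L|−L_z,max ≈ 0.4772ℏ; |L| = √30 ℏ ≈ 5.477ℏ; θ(m_l=-3) ≈ 123.21°

For an h orbital, l = 5.
|L| − L_z,max = (√30 − 5)ℏ ≈ 0.4772ℏ.
|L| = ℏ√(5·6) = √30 ℏ ≈ 5.477ℏ.
For m_l = -3: cos θ = -3/√30, θ ≈ 123.21°.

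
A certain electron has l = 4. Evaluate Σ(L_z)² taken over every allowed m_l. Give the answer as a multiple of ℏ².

m_l runs from −4 to 4, i.e. {-4, -3, -2, -1, 0, 1, 2, 3, 4}.
Summing m² from −4 to 4: Σ m_l² = 60.

Σ(L_z)² = 60 ℏ²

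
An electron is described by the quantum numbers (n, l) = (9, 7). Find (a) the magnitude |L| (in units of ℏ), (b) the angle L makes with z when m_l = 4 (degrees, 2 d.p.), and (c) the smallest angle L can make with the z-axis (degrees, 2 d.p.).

|L| = 2√14 ℏ ≈ 7.483ℏ; θ(m_l=4) ≈ 57.69°; θ_min ≈ 20.70°

|L| = ℏ√(7·8) = 2√14 ℏ ≈ 7.483ℏ.
For m_l = 4: cos θ = 4/√56, θ ≈ 57.69°.
cos θ_min = 7/√56, so θ_min ≈ 20.70°.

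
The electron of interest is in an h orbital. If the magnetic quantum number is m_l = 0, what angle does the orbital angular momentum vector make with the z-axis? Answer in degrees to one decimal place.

θ ≈ 90.0°

H corresponds to l = 5.
|L| = ℏ√(l(l+1)) = √30 ℏ.
L_z = m_l ℏ = 0ℏ.
cos θ = L_z/|L| = 0/√30, so θ ≈ 90.0°.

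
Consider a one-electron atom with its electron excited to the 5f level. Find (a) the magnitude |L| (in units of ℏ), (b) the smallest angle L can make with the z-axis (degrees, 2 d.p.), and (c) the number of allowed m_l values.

|L| = 2√3 ℏ ≈ 3.464ℏ; θ_min ≈ 30.00°; 7 values

The 5f level has l = 3.
|L| = ℏ√(3·4) = 2√3 ℏ ≈ 3.464ℏ.
cos θ_min = 3/√12, so θ_min ≈ 30.00°.
There are 2l+1 = 7 values of m_l.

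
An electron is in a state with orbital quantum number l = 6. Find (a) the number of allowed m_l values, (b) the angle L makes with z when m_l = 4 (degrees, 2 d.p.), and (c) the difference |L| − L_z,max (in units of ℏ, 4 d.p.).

There are 2l+1 = 13 values of m_l.
For m_l = 4: cos θ = 4/√42, θ ≈ 51.89°.
|L| − L_z,max = (√42 − 6)ℏ ≈ 0.4807ℏ.

13 values; θ(m_l=4) ≈ 51.89°; |L|−L_z,max ≈ 0.4807ℏ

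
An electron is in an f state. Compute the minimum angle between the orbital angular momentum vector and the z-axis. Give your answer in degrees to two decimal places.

θ_min ≈ 30.00°

An f state has l = 3.
|L| = √(l(l+1)) ℏ = 2√3 ℏ.
The smallest angle corresponds to the largest L_z, i.e. m_l = l = 3, giving L_z = 3ℏ.
cos θ_min = 3/√12, so θ_min ≈ 30.00°.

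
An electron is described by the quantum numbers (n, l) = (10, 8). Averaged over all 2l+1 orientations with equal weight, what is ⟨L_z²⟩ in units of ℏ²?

⟨L_z²⟩ = 24 ℏ²

m_l ∈ {-8, -7, -6, -5, -4, -3, -2, -1, 0, 1, 2, 3, 4, 5, 6, 7, 8}.
⟨L_z²⟩ = ℏ²·l(l+1)/3 = 24ℏ².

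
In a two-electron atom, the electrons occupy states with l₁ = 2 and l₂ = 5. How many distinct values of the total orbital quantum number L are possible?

L runs from |2 − 5| = 3 to 2 + 5 = 7.
L ∈ {3, 4, 5, 6, 7}.
That is 5 values.

5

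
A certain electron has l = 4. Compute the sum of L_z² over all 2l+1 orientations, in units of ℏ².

Σ(L_z)² = 60 ℏ²

m_l runs from −4 to 4, i.e. {-4, -3, -2, -1, 0, 1, 2, 3, 4}.
Σ m_l² = 2·(1 + 4 + 9 + 16) = 60.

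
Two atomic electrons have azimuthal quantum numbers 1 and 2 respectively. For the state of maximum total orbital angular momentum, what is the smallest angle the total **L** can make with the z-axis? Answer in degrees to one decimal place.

Angular momentum addition gives L = |l₁ − l₂|, …, l₁ + l₂.
So L can be 1, 2, 3.
The maximum is L = 3, with |L_tot| = ℏ√(3·4) = 2√3 ℏ.
The minimum angle with z is arccos(3/√12) ≈ 30.0°.

θ_min ≈ 30.0°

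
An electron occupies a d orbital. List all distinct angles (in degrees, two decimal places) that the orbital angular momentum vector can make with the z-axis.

D corresponds to l = 2.
|L|² = l(l+1)ℏ² = 6ℏ², so |L| = √6 ℏ.
cos θ = m_l/√6 for each m_l ∈ {-2, -1, 0, 1, 2}.

θ ∈ {35.26°, 65.91°, 90.00°, 114.09°, 144.74°}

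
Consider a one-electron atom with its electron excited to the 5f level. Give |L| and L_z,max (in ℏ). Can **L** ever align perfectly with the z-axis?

No: L_z,max = 3ℏ < |L| = 2√3 ℏ ≈ 3.464ℏ

The 5f level has l = 3.
|L| = 2√3 ℏ ≈ 3.4641ℏ, while L_z,max = lℏ = 3ℏ.
Since |L| > L_z,max, the vector can never point exactly along z; the closest it comes is θ_min = arccos(3/√12) ≈ 30.0°.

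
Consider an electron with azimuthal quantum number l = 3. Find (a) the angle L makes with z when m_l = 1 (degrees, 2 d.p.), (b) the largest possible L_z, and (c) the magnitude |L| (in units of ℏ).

θ(m_l=1) ≈ 73.22°; L_z,max = 3ℏ; |L| = 2√3 ℏ ≈ 3.464ℏ

For m_l = 1: cos θ = 1/√12, θ ≈ 73.22°.
L_z,max = lℏ = 3ℏ.
|L| = ℏ√(3·4) = 2√3 ℏ ≈ 3.464ℏ.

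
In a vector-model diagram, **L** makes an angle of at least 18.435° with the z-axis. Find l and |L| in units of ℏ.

At minimum angle, m_l = l, so cos θ = l/√(l(l+1)); cos²θ = l/(l+1) = 0.9000.
l = cos²θ/sin²θ ≈ 9.
Then |L| = ℏ√(9·10) = 3√10 ℏ.

l = 9, |L| = 3√10 ℏ ≈ 9.487ℏ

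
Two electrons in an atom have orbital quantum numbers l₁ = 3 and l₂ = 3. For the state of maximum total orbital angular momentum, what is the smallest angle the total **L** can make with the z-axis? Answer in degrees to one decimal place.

θ_min ≈ 22.2°

Angular momentum addition gives L = |l₁ − l₂|, …, l₁ + l₂.
So L can be 0, 1, 2, 3, 4, 5, 6.
The maximum is L = 6, with |L_tot| = ℏ√(6·7) = √42 ℏ.
The minimum angle with z is arccos(6/√42) ≈ 22.2°.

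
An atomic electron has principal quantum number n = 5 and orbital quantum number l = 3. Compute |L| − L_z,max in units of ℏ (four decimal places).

|L| − L_z,max ≈ 0.4641ℏ

|L| = 2√3 ℏ ≈ 3.4641ℏ, while L_z,max = lℏ = 3ℏ.
The difference is (2√3 − 3)ℏ ≈ 0.4641ℏ.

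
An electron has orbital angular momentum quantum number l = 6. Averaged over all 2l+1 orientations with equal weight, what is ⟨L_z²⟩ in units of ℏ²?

⟨L_z²⟩ = 14 ℏ²

The allowed m_l values are -6, -5, -4, -3, -2, -1, 0, 1, 2, 3, 4, 5, 6.
⟨L_z²⟩ = ℏ²·l(l+1)/3 = 14ℏ².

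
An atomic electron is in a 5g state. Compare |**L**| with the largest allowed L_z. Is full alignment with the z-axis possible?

No: L_z,max = 4ℏ < |L| = 2√5 ℏ ≈ 4.472ℏ

For 5g, l = 4.
|L| = 2√5 ℏ ≈ 4.4721ℏ, while L_z,max = lℏ = 4ℏ.
Since |L| > L_z,max, the vector can never point exactly along z; the closest it comes is θ_min = arccos(4/√20) ≈ 26.6°.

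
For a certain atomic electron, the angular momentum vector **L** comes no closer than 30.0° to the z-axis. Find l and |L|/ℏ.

cos θ_min = l/√(l(l+1)) = √(l/(l+1)), so l/(l+1) = cos²(30.0°) = 0.7500.
l = cos²θ/sin²θ ≈ 3.
Then |L| = ℏ√(3·4) = 2√3 ℏ.

l = 3, |L| = 2√3 ℏ ≈ 3.464ℏ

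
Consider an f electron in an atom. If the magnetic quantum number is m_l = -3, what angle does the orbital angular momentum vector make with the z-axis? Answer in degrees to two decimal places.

θ ≈ 150.00°

An f state has l = 3.
|L| = √(l(l+1)) ℏ = 2√3 ℏ.
L_z = m_l ℏ = −3ℏ.
cos θ = L_z/|L| = -3/√12, so θ ≈ 150.00°.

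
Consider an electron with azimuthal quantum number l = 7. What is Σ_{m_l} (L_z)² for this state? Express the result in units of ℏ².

m_l runs from −7 to 7, i.e. {-7, -6, -5, -4, -3, -2, -1, 0, 1, 2, 3, 4, 5, 6, 7}.
Summing m² from −7 to 7: Σ m_l² = 280.

Σ(L_z)² = 280 ℏ²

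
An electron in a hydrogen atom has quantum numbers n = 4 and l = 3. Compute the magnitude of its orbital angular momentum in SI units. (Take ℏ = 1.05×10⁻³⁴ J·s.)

|L| = ℏ√(l(l+1)) = ℏ√(3·4) = 2√3 ℏ
Numerically, |L| = 3.464 × (1.05×10⁻³⁴ J·s) = 3.64×10⁻³⁴ J·s.

|L| = 3.64×10⁻³⁴ J·s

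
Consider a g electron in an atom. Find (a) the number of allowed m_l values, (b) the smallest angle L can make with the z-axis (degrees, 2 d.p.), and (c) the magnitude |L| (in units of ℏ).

A g state has l = 4.
There are 2l+1 = 9 values of m_l.
cos θ_min = 4/√20, so θ_min ≈ 26.57°.
|L| = ℏ√(4·5) = 2√5 ℏ ≈ 4.472ℏ.

9 values; θ_min ≈ 26.57°; |L| = 2√5 ℏ ≈ 4.472ℏ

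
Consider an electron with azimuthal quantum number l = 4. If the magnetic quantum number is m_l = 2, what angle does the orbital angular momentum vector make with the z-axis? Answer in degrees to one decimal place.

|L|² = l(l+1)ℏ² = 20ℏ², so |L| = 2√5 ℏ.
L_z = m_l ℏ = 2ℏ.
cos θ = L_z/|L| = 2/√20, so θ ≈ 63.4°.

θ ≈ 63.4°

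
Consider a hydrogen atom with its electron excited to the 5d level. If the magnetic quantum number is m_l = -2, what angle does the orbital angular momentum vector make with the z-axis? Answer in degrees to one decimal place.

θ ≈ 144.7°

The 5d level has l = 2.
|L| = √(l(l+1)) ℏ = √6 ℏ.
L_z = m_l ℏ = −2ℏ.
cos θ = L_z/|L| = -2/√6, so θ ≈ 144.7°.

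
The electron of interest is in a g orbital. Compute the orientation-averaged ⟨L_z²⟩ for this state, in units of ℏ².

⟨L_z²⟩ = 6.667 ℏ²

For a g orbital, l = 4.
m_l ∈ {-4, -3, -2, -1, 0, 1, 2, 3, 4}.
⟨L_z²⟩ = ℏ²·(Σ m_l²)/(2l+1) = ℏ²·60/9 = 6.667ℏ².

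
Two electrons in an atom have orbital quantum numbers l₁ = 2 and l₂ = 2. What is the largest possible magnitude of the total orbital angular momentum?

By the triangle rule, |l₁ − l₂| ≤ L ≤ l₁ + l₂.
L ∈ {0, 1, 2, 3, 4}.
The largest magnitude corresponds to L = 4: |L_tot| = ℏ√(4·5) = 2√5 ℏ.

|L_tot|_max = 2√5 ℏ ≈ 4.472ℏ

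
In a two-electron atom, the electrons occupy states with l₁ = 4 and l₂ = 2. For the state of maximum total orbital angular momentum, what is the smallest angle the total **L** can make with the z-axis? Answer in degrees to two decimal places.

By the triangle rule, |l₁ − l₂| ≤ L ≤ l₁ + l₂.
So L can be 2, 3, 4, 5, 6.
The maximum is L = 6, with |L_tot| = ℏ√(6·7) = √42 ℏ.
The minimum angle with z is arccos(6/√42) ≈ 22.21°.

θ_min ≈ 22.21°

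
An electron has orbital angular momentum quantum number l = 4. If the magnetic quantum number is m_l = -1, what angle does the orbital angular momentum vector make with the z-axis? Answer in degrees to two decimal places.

θ ≈ 102.92°

|L|² = l(l+1)ℏ² = 20ℏ², so |L| = 2√5 ℏ.
L_z = m_l ℏ = −1ℏ.
cos θ = L_z/|L| = -1/√20, so θ ≈ 102.92°.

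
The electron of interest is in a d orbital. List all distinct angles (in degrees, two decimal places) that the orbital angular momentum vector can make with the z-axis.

θ ∈ {35.26°, 65.91°, 90.00°, 114.09°, 144.74°}

The letter d corresponds to l = 2.
|L| = ℏ√(l(l+1)) = √6 ℏ.
cos θ = m_l/√6 for each m_l ∈ {-2, -1, 0, 1, 2}.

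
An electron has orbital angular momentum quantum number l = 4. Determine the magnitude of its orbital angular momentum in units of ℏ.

|L| = 2√5 ℏ ≈ 4.472ℏ

|L| = ℏ√(l(l+1)) = ℏ√(4·5) = 2√5 ℏ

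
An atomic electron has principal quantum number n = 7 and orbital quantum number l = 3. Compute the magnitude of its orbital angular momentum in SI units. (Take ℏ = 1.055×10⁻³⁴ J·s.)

|L| = 3.655×10⁻³⁴ J·s

|L| = ℏ√(l(l+1)) = ℏ√(3·4) = 2√3 ℏ
Numerically, |L| = 3.464 × (1.055×10⁻³⁴ J·s) = 3.655×10⁻³⁴ J·s.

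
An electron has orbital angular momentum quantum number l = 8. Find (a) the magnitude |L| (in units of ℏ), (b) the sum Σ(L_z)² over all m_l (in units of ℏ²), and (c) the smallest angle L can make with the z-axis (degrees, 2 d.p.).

|L| = ℏ√(8·9) = 6√2 ℏ ≈ 8.485ℏ.
Σ m_l² = 408, so Σ(L_z)² = 408 ℏ².
cos θ_min = 8/√72, so θ_min ≈ 19.47°.

|L| = 6√2 ℏ ≈ 8.485ℏ; Σ(L_z)² = 408 ℏ²; θ_min ≈ 19.47°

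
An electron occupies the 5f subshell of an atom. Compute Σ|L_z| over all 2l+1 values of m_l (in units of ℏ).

Σ|L_z| = 12 ℏ

The 5f subshell has l = 3.
m_l ∈ {-3, -2, -1, 0, 1, 2, 3}.
Σ|m_l| = l(l+1) = 12.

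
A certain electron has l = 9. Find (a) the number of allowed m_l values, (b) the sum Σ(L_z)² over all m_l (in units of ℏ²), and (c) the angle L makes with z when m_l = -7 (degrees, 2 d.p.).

There are 2l+1 = 19 values of m_l.
Σ m_l² = 570, so Σ(L_z)² = 570 ℏ².
For m_l = -7: cos θ = -7/√90, θ ≈ 137.55°.

19 values; Σ(L_z)² = 570 ℏ²; θ(m_l=-7) ≈ 137.55°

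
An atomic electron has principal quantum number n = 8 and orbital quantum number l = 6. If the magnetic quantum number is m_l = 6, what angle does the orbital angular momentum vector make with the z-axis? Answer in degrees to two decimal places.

θ ≈ 22.21°

|L| = √(l(l+1)) ℏ = √42 ℏ.
L_z = m_l ℏ = 6ℏ.
cos θ = L_z/|L| = 6/√42, so θ ≈ 22.21°.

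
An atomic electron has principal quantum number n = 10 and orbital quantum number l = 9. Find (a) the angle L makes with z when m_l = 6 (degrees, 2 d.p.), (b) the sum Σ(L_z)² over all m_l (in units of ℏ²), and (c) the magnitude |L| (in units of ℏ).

θ(m_l=6) ≈ 50.77°; Σ(L_z)² = 570 ℏ²; |L| = 3√10 ℏ ≈ 9.487ℏ

For m_l = 6: cos θ = 6/√90, θ ≈ 50.77°.
Σ m_l² = 570, so Σ(L_z)² = 570 ℏ².
|L| = ℏ√(9·10) = 3√10 ℏ ≈ 9.487ℏ.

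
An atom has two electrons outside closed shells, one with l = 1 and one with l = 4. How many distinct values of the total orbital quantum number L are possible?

3

The total orbital quantum number L ranges from |l₁ − l₂| to l₁ + l₂ in integer steps.
So L can be 3, 4, 5.
That is 3 values.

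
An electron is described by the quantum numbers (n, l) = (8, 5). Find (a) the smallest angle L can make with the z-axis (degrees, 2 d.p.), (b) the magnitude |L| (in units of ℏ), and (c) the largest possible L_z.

θ_min ≈ 24.09°; |L| = √30 ℏ ≈ 5.477ℏ; L_z,max = 5ℏ

cos θ_min = 5/√30, so θ_min ≈ 24.09°.
|L| = ℏ√(5·6) = √30 ℏ ≈ 5.477ℏ.
L_z,max = lℏ = 5ℏ.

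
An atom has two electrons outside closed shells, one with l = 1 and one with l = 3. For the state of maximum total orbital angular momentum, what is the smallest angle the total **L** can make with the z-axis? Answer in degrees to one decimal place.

θ_min ≈ 26.6°

L runs from |1 − 3| = 2 to 1 + 3 = 4.
Allowed values: L = 2, 3, 4.
The maximum is L = 4, with |L_tot| = ℏ√(4·5) = 2√5 ℏ.
The minimum angle with z is arccos(4/√20) ≈ 26.6°.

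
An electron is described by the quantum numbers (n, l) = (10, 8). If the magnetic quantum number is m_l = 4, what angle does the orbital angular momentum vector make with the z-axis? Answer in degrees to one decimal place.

θ ≈ 61.9°

|L| = √(l(l+1)) ℏ = 6√2 ℏ.
L_z = m_l ℏ = 4ℏ.
cos θ = L_z/|L| = 4/√72, so θ ≈ 61.9°.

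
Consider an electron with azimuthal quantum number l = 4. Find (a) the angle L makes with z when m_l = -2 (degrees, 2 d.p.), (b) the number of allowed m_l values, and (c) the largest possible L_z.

θ(m_l=-2) ≈ 116.57°; 9 values; L_z,max = 4ℏ

For m_l = -2: cos θ = -2/√20, θ ≈ 116.57°.
There are 2l+1 = 9 values of m_l.
L_z,max = lℏ = 4ℏ.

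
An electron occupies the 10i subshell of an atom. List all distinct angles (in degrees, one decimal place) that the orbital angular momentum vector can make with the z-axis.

For 10i, l = 6.
|L|² = l(l+1)ℏ² = 42ℏ², so |L| = √42 ℏ.
cos θ = m_l/√42 for each m_l ∈ {-6, -5, -4, -3, -2, -1, 0, 1, 2, 3, 4, 5, 6}.

θ ∈ {22.2°, 39.5°, 51.9°, 62.4°, 72.0°, 81.1°, 90.0°, 98.9°, 108.0°, 117.6°, 128.1°, 140.5°, 157.8°}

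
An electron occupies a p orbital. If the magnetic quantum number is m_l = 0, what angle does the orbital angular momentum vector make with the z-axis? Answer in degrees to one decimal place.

θ ≈ 90.0°

The letter p corresponds to l = 1.
|L|² = l(l+1)ℏ² = 2ℏ², so |L| = √2 ℏ.
L_z = m_l ℏ = 0ℏ.
cos θ = L_z/|L| = 0/√2, so θ ≈ 90.0°.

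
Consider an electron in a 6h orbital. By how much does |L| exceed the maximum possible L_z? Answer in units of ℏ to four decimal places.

|L| − L_z,max ≈ 0.4772ℏ

6h means n = 6, l = 5.
|L| = √30 ℏ ≈ 5.4772ℏ, while L_z,max = lℏ = 5ℏ.
The difference is (√30 − 5)ℏ ≈ 0.4772ℏ.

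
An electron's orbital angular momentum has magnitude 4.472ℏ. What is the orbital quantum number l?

l = 4

|L| = ℏ√(l(l+1)), so l(l+1) = 20.
Solving: l = 4.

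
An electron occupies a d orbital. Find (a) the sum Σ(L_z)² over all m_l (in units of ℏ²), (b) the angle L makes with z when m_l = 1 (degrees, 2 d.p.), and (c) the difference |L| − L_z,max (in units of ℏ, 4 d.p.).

Σ(L_z)² = 10 ℏ²; θ(m_l=1) ≈ 65.91°; |L|−L_z,max ≈ 0.4495ℏ

The letter d corresponds to l = 2.
Σ m_l² = 10, so Σ(L_z)² = 10 ℏ².
For m_l = 1: cos θ = 1/√6, θ ≈ 65.91°.
|L| − L_z,max = (√6 − 2)ℏ ≈ 0.4495ℏ.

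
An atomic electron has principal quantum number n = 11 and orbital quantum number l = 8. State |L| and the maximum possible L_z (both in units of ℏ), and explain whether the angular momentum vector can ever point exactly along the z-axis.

|L| = 6√2 ℏ ≈ 8.4853ℏ, while L_z,max = lℏ = 8ℏ.
Since |L| > L_z,max, the vector can never point exactly along z; the closest it comes is θ_min = arccos(8/√72) ≈ 19.5°.

No: L_z,max = 8ℏ < |L| = 6√2 ℏ ≈ 8.485ℏ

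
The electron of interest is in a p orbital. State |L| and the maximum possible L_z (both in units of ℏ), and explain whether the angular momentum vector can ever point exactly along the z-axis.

No: L_z,max = 1ℏ < |L| = √2 ℏ ≈ 1.414ℏ

The letter p corresponds to l = 1.
|L| = √2 ℏ ≈ 1.4142ℏ, while L_z,max = lℏ = 1ℏ.
Since |L| > L_z,max, the vector can never point exactly along z; the closest it comes is θ_min = arccos(1/√2) ≈ 45.0°.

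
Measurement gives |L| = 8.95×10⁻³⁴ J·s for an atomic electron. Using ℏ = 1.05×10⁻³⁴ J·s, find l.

|L|/ℏ = (8.95×10⁻³⁴)/(1.05×10⁻³⁴) ≈ 8.524.
(|L|/ℏ)² = l(l+1) ≈ 72.66 ⇒ l = 8.

l = 8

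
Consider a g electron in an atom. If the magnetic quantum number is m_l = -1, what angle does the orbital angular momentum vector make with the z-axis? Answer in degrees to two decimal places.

G corresponds to l = 4.
|L| = ℏ√(l(l+1)) = 2√5 ℏ.
L_z = m_l ℏ = −1ℏ.
cos θ = L_z/|L| = -1/√20, so θ ≈ 102.92°.

θ ≈ 102.92°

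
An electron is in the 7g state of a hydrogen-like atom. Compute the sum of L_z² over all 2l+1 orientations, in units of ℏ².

7g means n = 7, l = 4.
m_l runs from −4 to 4, i.e. {-4, -3, -2, -1, 0, 1, 2, 3, 4}.
Σ m_l² = 2·(1 + 4 + 9 + 16) = 60.

Σ(L_z)² = 60 ℏ²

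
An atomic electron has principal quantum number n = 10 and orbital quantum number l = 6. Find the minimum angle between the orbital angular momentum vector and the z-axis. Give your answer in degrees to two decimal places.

θ_min ≈ 22.21°

|L| = √(l(l+1)) ℏ = √42 ℏ.
The smallest angle corresponds to the largest L_z, i.e. m_l = l = 6, giving L_z = 6ℏ.
cos θ_min = 6/√42, so θ_min ≈ 22.21°.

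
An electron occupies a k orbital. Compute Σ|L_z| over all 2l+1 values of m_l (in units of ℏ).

Σ|L_z| = 56 ℏ

For a k orbital, l = 7.
The allowed m_l values are -7, -6, -5, -4, -3, -2, -1, 0, 1, 2, 3, 4, 5, 6, 7.
Σ|m_l| = 2(1+2+…+7) = 56.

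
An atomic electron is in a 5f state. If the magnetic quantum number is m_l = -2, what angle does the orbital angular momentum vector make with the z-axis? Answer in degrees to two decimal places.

θ ≈ 125.26°

The 5f subshell has l = 3.
|L| = √(l(l+1)) ℏ = 2√3 ℏ.
L_z = m_l ℏ = −2ℏ.
cos θ = L_z/|L| = -2/√12, so θ ≈ 125.26°.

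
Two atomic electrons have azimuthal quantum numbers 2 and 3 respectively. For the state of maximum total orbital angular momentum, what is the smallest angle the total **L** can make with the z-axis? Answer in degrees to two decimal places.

θ_min ≈ 24.09°

The total orbital quantum number L ranges from |l₁ − l₂| to l₁ + l₂ in integer steps.
Allowed values: L = 1, 2, 3, 4, 5.
The maximum is L = 5, with |L_tot| = ℏ√(5·6) = √30 ℏ.
The minimum angle with z is arccos(5/√30) ≈ 24.09°.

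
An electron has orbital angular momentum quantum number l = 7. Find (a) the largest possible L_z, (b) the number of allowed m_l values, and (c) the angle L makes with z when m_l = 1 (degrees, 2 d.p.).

L_z,max = 7ℏ; 15 values; θ(m_l=1) ≈ 82.32°

L_z,max = lℏ = 7ℏ.
There are 2l+1 = 15 values of m_l.
For m_l = 1: cos θ = 1/√56, θ ≈ 82.32°.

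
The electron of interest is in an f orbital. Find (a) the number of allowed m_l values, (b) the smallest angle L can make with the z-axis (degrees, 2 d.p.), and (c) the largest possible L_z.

F corresponds to l = 3.
There are 2l+1 = 7 values of m_l.
cos θ_min = 3/√12, so θ_min ≈ 30.00°.
L_z,max = lℏ = 3ℏ.

7 values; θ_min ≈ 30.00°; L_z,max = 3ℏ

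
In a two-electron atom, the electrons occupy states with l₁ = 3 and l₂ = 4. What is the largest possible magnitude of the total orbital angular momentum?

|L_tot|_max = 2√14 ℏ ≈ 7.483ℏ

L runs from |3 − 4| = 1 to 3 + 4 = 7.
So L can be 1, 2, 3, 4, 5, 6, 7.
The largest magnitude corresponds to L = 7: |L_tot| = ℏ√(7·8) = 2√14 ℏ.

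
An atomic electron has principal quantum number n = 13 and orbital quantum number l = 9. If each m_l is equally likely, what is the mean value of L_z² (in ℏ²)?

The allowed m_l values are -9, -8, -7, -6, -5, -4, -3, -2, -1, 0, 1, 2, 3, 4, 5, 6, 7, 8, 9.
⟨L_z²⟩ = ℏ²·(Σ m_l²)/(2l+1) = ℏ²·570/19 = 30ℏ².

⟨L_z²⟩ = 30 ℏ²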